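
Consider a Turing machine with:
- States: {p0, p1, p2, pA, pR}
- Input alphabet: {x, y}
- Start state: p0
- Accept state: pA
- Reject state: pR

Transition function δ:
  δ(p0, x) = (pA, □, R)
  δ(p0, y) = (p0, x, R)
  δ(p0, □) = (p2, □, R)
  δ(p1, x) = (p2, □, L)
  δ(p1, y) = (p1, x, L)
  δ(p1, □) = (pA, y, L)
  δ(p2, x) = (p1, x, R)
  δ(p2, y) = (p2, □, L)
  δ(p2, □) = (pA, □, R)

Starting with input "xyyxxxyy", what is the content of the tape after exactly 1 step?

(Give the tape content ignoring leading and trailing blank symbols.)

Execution trace:
Initial: [p0]xyyxxxyy
Step 1: δ(p0, x) = (pA, □, R) → □[pA]yyxxxyy

The machine reaches the accept state pA and halts.

After 1 step, the tape (ignoring leading/trailing blanks) is: yyxxxyy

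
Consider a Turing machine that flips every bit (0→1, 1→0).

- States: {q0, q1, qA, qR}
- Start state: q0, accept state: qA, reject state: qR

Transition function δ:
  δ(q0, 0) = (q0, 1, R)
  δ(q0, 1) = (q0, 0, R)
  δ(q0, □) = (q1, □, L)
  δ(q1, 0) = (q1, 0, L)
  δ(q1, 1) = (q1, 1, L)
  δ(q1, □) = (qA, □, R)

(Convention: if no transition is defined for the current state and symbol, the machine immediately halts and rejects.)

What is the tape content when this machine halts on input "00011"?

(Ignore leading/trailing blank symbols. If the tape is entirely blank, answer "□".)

Execution trace:
Initial: [q0]00011
Step 1: δ(q0, 0) = (q0, 1, R) → 1[q0]0011
Step 2: δ(q0, 0) = (q0, 1, R) → 11[q0]011
Step 3: δ(q0, 0) = (q0, 1, R) → 111[q0]11
Step 4: δ(q0, 1) = (q0, 0, R) → 1110[q0]1
Step 5: δ(q0, 1) = (q0, 0, R) → 11100[q0]□
Step 6: δ(q0, □) = (q1, □, L) → 1110[q1]0□
Step 7: δ(q1, 0) = (q1, 0, L) → 111[q1]00□
Step 8: δ(q1, 0) = (q1, 0, L) → 11[q1]100□
Step 9: δ(q1, 1) = (q1, 1, L) → 1[q1]1100□
Step 10: δ(q1, 1) = (q1, 1, L) → [q1]11100□
Step 11: δ(q1, 1) = (q1, 1, L) → [q1]□11100□
Step 12: δ(q1, □) = (qA, □, R) → □[qA]11100□

The machine reaches the accept state qA and halts.

Final tape (ignoring leading/trailing blanks): 11100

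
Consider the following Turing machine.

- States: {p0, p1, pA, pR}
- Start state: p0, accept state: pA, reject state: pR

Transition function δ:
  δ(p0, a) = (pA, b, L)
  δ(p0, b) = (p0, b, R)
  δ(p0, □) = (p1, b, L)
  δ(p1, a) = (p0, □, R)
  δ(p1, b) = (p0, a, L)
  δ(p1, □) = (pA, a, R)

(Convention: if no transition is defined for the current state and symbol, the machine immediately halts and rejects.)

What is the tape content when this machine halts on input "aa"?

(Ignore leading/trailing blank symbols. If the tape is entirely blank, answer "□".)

Execution trace:
Initial: [p0]aa
Step 1: δ(p0, a) = (pA, b, L) → [pA]□ba

The machine reaches the accept state pA and halts.

Final tape (ignoring leading/trailing blanks): ba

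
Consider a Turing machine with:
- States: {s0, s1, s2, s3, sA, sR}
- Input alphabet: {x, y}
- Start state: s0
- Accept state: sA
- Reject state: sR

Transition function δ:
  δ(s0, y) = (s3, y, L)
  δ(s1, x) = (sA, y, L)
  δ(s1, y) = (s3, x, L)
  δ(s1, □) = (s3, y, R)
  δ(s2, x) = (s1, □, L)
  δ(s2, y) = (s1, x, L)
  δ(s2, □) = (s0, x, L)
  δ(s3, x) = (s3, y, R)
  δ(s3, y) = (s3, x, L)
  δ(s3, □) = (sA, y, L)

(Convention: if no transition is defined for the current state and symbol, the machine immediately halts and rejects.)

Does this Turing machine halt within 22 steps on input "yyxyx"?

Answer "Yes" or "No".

Execution trace:
Initial: [s0]yyxyx
Step 1: δ(s0, y) = (s3, y, L) → [s3]□yyxyx
Step 2: δ(s3, □) = (sA, y, L) → [sA]□yyyxyx

The machine reaches the accept state sA and halts.
The machine halted after 2 steps (within the 22-step bound).

Answer: Yes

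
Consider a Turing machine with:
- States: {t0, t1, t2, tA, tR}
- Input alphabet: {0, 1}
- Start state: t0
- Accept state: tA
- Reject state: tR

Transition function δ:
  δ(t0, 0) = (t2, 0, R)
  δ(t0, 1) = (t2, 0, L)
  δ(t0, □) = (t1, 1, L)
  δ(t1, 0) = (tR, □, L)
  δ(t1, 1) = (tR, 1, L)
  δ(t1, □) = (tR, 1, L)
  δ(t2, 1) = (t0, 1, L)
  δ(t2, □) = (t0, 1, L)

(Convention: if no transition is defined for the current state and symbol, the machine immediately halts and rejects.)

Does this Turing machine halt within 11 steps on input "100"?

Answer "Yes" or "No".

Execution trace:
Initial: [t0]100
Step 1: δ(t0, 1) = (t2, 0, L) → [t2]□000
Step 2: δ(t2, □) = (t0, 1, L) → [t0]□1000
Step 3: δ(t0, □) = (t1, 1, L) → [t1]□11000
Step 4: δ(t1, □) = (tR, 1, L) → [tR]□111000

The machine reaches the reject state tR and halts.
The machine halted after 4 steps (within the 11-step bound).

Answer: Yes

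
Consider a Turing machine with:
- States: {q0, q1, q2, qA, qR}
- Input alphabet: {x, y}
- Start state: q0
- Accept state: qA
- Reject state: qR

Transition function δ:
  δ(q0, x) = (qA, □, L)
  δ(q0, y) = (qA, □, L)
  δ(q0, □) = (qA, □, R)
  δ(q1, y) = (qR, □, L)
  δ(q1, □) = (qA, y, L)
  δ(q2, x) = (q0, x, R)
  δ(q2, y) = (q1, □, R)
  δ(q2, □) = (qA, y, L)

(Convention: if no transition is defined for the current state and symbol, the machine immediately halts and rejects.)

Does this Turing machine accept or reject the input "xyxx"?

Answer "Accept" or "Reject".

Execution trace:
Initial: [q0]xyxx
Step 1: δ(q0, x) = (qA, □, L) → [qA]□□yxx

The machine reaches the accept state qA and halts.

Answer: Accept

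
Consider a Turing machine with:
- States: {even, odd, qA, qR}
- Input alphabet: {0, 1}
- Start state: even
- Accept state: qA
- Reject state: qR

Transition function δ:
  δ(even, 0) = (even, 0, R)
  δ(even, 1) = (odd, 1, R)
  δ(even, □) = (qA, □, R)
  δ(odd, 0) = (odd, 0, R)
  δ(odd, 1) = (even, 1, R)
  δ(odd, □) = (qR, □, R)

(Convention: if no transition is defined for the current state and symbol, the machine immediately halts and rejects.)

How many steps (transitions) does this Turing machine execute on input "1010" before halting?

Execution trace:
Initial: [even]1010
Step 1: δ(even, 1) = (odd, 1, R) → 1[odd]010
Step 2: δ(odd, 0) = (odd, 0, R) → 10[odd]10
Step 3: δ(odd, 1) = (even, 1, R) → 101[even]0
Step 4: δ(even, 0) = (even, 0, R) → 1010[even]□
Step 5: δ(even, □) = (qA, □, R) → 1010□[qA]□

The machine reaches the accept state qA and halts.

The machine executed 5 steps before halting.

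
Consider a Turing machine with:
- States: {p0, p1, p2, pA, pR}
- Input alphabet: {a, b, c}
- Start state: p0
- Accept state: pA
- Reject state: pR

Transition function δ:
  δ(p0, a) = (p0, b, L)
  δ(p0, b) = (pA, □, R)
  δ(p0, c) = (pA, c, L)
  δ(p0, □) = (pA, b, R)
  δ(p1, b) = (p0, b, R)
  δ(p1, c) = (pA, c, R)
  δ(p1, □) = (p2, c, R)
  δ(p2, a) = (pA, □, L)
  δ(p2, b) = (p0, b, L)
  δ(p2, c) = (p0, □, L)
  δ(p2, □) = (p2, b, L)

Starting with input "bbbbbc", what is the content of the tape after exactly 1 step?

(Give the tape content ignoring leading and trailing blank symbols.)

Execution trace:
Initial: [p0]bbbbbc
Step 1: δ(p0, b) = (pA, □, R) → □[pA]bbbbc

The machine reaches the accept state pA and halts.

After 1 step, the tape (ignoring leading/trailing blanks) is: bbbbc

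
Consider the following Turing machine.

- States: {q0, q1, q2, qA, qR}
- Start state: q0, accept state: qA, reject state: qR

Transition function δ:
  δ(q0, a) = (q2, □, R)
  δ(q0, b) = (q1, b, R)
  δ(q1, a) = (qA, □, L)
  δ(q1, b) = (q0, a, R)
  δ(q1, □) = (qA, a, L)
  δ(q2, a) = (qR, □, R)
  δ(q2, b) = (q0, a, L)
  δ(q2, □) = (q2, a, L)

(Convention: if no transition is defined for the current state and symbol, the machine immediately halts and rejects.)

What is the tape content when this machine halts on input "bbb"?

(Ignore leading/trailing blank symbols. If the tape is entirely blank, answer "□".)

Execution trace:
Initial: [q0]bbb
Step 1: δ(q0, b) = (q1, b, R) → b[q1]bb
Step 2: δ(q1, b) = (q0, a, R) → ba[q0]b
Step 3: δ(q0, b) = (q1, b, R) → bab[q1]□
Step 4: δ(q1, □) = (qA, a, L) → ba[qA]ba

The machine reaches the accept state qA and halts.

Final tape (ignoring leading/trailing blanks): baba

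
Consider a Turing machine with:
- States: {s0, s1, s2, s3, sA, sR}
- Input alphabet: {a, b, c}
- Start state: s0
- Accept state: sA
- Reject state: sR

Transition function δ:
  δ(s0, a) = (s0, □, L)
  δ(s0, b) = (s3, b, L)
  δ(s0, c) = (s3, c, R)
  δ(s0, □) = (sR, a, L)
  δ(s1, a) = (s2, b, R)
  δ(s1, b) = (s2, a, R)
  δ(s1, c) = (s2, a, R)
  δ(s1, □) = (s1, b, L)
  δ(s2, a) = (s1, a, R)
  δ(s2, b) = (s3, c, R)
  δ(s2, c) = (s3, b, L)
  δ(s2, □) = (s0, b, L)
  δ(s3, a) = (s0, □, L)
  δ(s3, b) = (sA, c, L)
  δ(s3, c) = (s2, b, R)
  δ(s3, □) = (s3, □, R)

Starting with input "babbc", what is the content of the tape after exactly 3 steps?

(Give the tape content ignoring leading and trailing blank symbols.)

Execution trace:
Initial: [s0]babbc
Step 1: δ(s0, b) = (s3, b, L) → [s3]□babbc
Step 2: δ(s3, □) = (s3, □, R) → □[s3]babbc
Step 3: δ(s3, b) = (sA, c, L) → [sA]□cabbc

The machine reaches the accept state sA and halts.

After 3 steps, the tape (ignoring leading/trailing blanks) is: cabbc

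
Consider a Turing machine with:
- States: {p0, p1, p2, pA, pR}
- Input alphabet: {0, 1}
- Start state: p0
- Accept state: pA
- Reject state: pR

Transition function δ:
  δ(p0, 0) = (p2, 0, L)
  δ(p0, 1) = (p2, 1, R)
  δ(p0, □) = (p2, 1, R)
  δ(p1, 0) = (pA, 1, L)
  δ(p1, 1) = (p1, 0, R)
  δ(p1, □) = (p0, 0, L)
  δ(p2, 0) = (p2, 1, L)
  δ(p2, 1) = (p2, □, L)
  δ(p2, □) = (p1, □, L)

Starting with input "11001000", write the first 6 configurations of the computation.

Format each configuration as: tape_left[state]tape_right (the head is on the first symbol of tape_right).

Transitions applied:
Step 1: δ(p0, 1) = (p2, 1, R)
Step 2: δ(p2, 1) = (p2, □, L)
Step 3: δ(p2, 1) = (p2, □, L)
Step 4: δ(p2, □) = (p1, □, L)
Step 5: δ(p1, □) = (p0, 0, L)

The first 6 configurations are:
[p0]11001000 ⊢ 1[p2]1001000 ⊢ [p2]1□001000 ⊢ [p2]□□□001000 ⊢ [p1]□□□□001000 ⊢ [p0]□0□□□001000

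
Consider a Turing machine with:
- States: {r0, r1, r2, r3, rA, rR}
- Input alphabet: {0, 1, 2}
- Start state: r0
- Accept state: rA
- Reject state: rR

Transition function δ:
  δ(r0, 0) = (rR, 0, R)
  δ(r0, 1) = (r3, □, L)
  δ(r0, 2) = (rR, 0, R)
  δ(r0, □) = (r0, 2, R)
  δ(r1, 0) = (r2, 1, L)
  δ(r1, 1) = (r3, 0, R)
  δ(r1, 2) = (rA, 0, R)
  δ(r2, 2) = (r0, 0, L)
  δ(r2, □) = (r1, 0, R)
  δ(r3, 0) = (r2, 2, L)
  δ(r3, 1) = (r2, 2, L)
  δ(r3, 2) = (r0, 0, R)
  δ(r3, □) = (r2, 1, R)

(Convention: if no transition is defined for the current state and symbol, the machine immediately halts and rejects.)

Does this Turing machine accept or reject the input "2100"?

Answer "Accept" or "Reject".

Execution trace:
Initial: [r0]2100
Step 1: δ(r0, 2) = (rR, 0, R) → 0[rR]100

The machine reaches the reject state rR and halts.

Answer: Reject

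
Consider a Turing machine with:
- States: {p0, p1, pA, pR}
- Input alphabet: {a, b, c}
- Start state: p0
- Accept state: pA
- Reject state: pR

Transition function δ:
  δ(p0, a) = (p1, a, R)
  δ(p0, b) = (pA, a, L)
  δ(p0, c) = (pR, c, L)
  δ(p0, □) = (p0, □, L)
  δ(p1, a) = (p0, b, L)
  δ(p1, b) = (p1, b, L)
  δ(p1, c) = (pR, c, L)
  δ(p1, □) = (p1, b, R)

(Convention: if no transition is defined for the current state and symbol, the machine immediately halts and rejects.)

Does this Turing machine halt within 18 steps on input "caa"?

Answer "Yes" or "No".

Execution trace:
Initial: [p0]caa
Step 1: δ(p0, c) = (pR, c, L) → [pR]□caa

The machine reaches the reject state pR and halts.
The machine halted after 1 step (within the 18-step bound).

Answer: Yes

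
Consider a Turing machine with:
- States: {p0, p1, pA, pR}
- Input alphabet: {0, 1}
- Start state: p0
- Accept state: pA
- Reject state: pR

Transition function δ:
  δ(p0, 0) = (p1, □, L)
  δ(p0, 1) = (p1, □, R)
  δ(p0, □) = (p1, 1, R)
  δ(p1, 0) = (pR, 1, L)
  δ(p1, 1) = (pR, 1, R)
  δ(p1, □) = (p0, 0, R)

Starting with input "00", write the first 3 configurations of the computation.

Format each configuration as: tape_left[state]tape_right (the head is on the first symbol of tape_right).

Transitions applied:
Step 1: δ(p0, 0) = (p1, □, L)
Step 2: δ(p1, □) = (p0, 0, R)

The first 3 configurations are:
[p0]00 ⊢ [p1]□□0 ⊢ 0[p0]□0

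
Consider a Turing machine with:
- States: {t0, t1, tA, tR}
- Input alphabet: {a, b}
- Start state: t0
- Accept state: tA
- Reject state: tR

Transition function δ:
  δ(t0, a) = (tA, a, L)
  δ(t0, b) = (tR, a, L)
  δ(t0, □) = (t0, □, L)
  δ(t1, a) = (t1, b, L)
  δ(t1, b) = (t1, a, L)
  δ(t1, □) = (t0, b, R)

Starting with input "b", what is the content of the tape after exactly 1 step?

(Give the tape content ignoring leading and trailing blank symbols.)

Execution trace:
Initial: [t0]b
Step 1: δ(t0, b) = (tR, a, L) → [tR]□a

The machine reaches the reject state tR and halts.

After 1 step, the tape (ignoring leading/trailing blanks) is: a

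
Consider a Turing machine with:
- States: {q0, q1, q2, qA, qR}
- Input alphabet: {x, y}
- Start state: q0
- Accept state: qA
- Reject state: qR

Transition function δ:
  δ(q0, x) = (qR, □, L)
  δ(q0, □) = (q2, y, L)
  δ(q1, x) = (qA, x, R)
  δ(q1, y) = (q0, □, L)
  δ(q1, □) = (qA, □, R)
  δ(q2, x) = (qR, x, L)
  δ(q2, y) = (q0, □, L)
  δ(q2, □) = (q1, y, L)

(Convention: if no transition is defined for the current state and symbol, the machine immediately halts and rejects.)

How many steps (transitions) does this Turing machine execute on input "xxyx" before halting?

Execution trace:
Initial: [q0]xxyx
Step 1: δ(q0, x) = (qR, □, L) → [qR]□□xyx

The machine reaches the reject state qR and halts.

The machine executed 1 step before halting.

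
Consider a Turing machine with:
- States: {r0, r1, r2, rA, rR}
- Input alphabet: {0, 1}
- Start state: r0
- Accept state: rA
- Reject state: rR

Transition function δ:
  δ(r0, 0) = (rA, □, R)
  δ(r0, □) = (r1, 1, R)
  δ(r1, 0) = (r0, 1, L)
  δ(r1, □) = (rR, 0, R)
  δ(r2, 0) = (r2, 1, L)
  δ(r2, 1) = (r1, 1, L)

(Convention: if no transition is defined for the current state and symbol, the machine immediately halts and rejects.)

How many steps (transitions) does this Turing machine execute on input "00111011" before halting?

Execution trace:
Initial: [r0]00111011
Step 1: δ(r0, 0) = (rA, □, R) → □[rA]0111011

The machine reaches the accept state rA and halts.

The machine executed 1 step before halting.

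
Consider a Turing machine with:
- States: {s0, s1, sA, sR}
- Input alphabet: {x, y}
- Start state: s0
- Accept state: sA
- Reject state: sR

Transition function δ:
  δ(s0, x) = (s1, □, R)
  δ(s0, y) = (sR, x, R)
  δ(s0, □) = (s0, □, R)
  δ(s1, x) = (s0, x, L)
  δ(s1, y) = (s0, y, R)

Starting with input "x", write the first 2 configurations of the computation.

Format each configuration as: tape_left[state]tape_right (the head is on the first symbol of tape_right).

Transitions applied:
Step 1: δ(s0, x) = (s1, □, R)

The first 2 configurations are:
[s0]x ⊢ □[s1]□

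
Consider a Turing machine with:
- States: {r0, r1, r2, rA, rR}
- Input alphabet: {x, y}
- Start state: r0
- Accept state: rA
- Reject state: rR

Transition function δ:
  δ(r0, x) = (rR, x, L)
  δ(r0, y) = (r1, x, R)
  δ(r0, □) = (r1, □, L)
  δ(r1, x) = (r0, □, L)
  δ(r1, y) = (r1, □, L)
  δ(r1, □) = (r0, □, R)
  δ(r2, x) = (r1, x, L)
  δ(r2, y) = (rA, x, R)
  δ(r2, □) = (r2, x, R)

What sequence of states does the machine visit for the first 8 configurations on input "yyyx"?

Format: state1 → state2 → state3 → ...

Execution trace:
Initial: [r0]yyyx
Step 1: δ(r0, y) = (r1, x, R) → x[r1]yyx
Step 2: δ(r1, y) = (r1, □, L) → [r1]x□yx
Step 3: δ(r1, x) = (r0, □, L) → [r0]□□□yx
Step 4: δ(r0, □) = (r1, □, L) → [r1]□□□□yx
Step 5: δ(r1, □) = (r0, □, R) → □[r0]□□□yx
Step 6: δ(r0, □) = (r1, □, L) → [r1]□□□□yx
Step 7: δ(r1, □) = (r0, □, R) → □[r0]□□□yx

State sequence: r0 → r1 → r1 → r0 → r1 → r0 → r1 → r0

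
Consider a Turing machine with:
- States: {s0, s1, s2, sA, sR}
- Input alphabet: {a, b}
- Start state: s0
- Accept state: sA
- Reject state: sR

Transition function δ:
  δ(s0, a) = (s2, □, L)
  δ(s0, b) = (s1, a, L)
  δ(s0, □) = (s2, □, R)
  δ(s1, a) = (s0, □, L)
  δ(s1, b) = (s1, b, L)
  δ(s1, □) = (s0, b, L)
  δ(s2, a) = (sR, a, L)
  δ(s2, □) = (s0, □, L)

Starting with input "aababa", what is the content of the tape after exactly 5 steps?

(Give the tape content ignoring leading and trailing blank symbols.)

Execution trace:
Initial: [s0]aababa
Step 1: δ(s0, a) = (s2, □, L) → [s2]□□ababa
Step 2: δ(s2, □) = (s0, □, L) → [s0]□□□ababa
Step 3: δ(s0, □) = (s2, □, R) → □[s2]□□ababa
Step 4: δ(s2, □) = (s0, □, L) → [s0]□□□ababa
Step 5: δ(s0, □) = (s2, □, R) → □[s2]□□ababa

After 5 steps, the tape (ignoring leading/trailing blanks) is: ababa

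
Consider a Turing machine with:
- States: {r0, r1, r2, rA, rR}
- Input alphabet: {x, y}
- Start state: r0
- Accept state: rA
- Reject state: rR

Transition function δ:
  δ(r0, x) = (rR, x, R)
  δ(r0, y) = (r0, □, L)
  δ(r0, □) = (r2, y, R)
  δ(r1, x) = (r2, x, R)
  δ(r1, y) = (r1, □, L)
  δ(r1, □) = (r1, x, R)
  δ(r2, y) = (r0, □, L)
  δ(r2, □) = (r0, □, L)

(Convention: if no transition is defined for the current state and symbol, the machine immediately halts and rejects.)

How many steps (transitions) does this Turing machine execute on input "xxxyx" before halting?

Execution trace:
Initial: [r0]xxxyx
Step 1: δ(r0, x) = (rR, x, R) → x[rR]xxyx

The machine reaches the reject state rR and halts.

The machine executed 1 step before halting.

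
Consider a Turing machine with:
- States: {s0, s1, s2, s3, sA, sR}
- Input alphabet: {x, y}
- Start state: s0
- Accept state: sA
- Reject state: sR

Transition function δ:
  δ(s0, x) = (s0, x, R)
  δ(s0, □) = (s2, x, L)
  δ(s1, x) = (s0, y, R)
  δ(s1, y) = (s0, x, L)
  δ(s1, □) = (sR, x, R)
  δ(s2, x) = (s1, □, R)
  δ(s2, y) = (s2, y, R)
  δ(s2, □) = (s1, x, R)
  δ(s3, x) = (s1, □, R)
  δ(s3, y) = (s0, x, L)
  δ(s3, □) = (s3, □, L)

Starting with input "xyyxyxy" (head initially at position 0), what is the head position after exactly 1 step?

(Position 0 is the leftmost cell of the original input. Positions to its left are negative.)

Execution trace (head position shown):
Step 0: [s0]xyyxyxy  (head at position 0)
Step 1: move right → x[s0]yyxyxy  (head at position 1)

After 1 step, the head is at position 1.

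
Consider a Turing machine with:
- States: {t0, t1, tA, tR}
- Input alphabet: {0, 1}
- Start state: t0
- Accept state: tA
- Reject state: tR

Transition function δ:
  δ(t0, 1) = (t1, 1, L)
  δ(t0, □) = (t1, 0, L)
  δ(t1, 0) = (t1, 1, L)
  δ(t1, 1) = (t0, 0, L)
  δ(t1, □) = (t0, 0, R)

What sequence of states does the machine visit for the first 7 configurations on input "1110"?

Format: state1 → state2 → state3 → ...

Execution trace:
Initial: [t0]1110
Step 1: δ(t0, 1) = (t1, 1, L) → [t1]□1110
Step 2: δ(t1, □) = (t0, 0, R) → 0[t0]1110
Step 3: δ(t0, 1) = (t1, 1, L) → [t1]01110
Step 4: δ(t1, 0) = (t1, 1, L) → [t1]□11110
Step 5: δ(t1, □) = (t0, 0, R) → 0[t0]11110
Step 6: δ(t0, 1) = (t1, 1, L) → [t1]011110

State sequence: t0 → t1 → t0 → t1 → t1 → t0 → t1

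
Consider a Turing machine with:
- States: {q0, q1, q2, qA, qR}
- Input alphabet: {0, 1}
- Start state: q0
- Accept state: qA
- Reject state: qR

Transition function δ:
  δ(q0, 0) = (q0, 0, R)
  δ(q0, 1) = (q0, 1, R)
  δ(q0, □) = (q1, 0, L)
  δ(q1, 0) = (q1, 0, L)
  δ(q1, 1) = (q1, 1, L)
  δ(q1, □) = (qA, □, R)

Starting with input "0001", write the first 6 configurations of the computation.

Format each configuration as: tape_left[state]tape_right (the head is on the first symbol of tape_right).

Transitions applied:
Step 1: δ(q0, 0) = (q0, 0, R)
Step 2: δ(q0, 0) = (q0, 0, R)
Step 3: δ(q0, 0) = (q0, 0, R)
Step 4: δ(q0, 1) = (q0, 1, R)
Step 5: δ(q0, □) = (q1, 0, L)

The first 6 configurations are:
[q0]0001 ⊢ 0[q0]001 ⊢ 00[q0]01 ⊢ 000[q0]1 ⊢ 0001[q0]□ ⊢ 000[q1]10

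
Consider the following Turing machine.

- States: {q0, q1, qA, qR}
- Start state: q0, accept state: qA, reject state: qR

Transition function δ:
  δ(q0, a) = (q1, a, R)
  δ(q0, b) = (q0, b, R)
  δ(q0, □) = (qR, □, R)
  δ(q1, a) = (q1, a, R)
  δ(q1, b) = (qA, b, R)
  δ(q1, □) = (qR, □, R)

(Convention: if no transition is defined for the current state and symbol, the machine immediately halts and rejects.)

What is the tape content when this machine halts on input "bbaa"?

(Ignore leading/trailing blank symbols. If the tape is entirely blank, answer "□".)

Execution trace:
Initial: [q0]bbaa
Step 1: δ(q0, b) = (q0, b, R) → b[q0]baa
Step 2: δ(q0, b) = (q0, b, R) → bb[q0]aa
Step 3: δ(q0, a) = (q1, a, R) → bba[q1]a
Step 4: δ(q1, a) = (q1, a, R) → bbaa[q1]□
Step 5: δ(q1, □) = (qR, □, R) → bbaa□[qR]□

The machine reaches the reject state qR and halts.

Final tape (ignoring leading/trailing blanks): bbaa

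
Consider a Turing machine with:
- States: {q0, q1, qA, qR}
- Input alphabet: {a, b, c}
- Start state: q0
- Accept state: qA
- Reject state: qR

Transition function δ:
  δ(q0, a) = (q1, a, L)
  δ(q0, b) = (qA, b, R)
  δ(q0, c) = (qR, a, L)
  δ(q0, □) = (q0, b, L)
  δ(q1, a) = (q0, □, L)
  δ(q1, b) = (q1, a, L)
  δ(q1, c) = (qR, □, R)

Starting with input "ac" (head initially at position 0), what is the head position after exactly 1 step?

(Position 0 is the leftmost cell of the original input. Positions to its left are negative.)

Execution trace (head position shown):
Step 0: [q0]ac  (head at position 0)
Step 1: move left → [q1]□ac  (head at position -1)

After 1 step, the head is at position -1.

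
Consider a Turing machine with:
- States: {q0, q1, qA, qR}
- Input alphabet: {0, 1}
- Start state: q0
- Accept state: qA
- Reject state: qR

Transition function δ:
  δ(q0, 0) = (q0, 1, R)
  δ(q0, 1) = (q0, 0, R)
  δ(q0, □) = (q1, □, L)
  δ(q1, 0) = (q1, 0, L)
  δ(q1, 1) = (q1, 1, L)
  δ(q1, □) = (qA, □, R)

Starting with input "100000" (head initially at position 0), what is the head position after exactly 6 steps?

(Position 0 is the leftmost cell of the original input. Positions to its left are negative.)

Execution trace (head position shown):
Step 0: [q0]100000  (head at position 0)
Step 1: move right → 0[q0]00000  (head at position 1)
Step 2: move right → 01[q0]0000  (head at position 2)
Step 3: move right → 011[q0]000  (head at position 3)
Step 4: move right → 0111[q0]00  (head at position 4)
Step 5: move right → 01111[q0]0  (head at position 5)
Step 6: move right → 011111[q0]□  (head at position 6)

After 6 steps, the head is at position 6.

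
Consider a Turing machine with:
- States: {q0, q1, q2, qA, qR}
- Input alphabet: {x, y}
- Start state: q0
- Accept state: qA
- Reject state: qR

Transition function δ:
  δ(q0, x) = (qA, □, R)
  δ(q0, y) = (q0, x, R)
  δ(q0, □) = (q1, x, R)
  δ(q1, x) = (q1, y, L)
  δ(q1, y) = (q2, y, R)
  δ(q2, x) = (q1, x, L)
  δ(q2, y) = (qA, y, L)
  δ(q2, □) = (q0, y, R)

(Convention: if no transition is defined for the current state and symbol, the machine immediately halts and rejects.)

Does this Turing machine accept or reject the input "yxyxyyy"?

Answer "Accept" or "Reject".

Execution trace:
Initial: [q0]yxyxyyy
Step 1: δ(q0, y) = (q0, x, R) → x[q0]xyxyyy
Step 2: δ(q0, x) = (qA, □, R) → x□[qA]yxyyy

The machine reaches the accept state qA and halts.

Answer: Accept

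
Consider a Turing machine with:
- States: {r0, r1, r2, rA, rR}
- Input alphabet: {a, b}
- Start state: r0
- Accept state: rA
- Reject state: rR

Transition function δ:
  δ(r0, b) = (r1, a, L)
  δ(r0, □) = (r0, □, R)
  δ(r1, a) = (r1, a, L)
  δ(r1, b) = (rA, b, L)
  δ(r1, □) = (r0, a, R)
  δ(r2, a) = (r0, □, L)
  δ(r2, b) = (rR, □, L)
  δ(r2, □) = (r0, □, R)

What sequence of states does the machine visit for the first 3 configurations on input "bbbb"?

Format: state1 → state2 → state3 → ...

Execution trace:
Initial: [r0]bbbb
Step 1: δ(r0, b) = (r1, a, L) → [r1]□abbb
Step 2: δ(r1, □) = (r0, a, R) → a[r0]abbb

No transition is defined for δ(r0, a). By convention the machine halts and rejects.

State sequence: r0 → r1 → r0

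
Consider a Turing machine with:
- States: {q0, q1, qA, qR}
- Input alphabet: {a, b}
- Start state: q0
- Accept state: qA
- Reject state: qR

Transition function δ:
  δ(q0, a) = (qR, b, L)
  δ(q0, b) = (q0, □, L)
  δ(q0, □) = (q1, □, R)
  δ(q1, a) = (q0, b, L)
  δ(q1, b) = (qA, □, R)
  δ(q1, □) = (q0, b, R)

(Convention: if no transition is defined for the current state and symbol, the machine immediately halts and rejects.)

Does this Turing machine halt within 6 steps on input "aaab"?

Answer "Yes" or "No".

Execution trace:
Initial: [q0]aaab
Step 1: δ(q0, a) = (qR, b, L) → [qR]□baab

The machine reaches the reject state qR and halts.
The machine halted after 1 step (within the 6-step bound).

Answer: Yes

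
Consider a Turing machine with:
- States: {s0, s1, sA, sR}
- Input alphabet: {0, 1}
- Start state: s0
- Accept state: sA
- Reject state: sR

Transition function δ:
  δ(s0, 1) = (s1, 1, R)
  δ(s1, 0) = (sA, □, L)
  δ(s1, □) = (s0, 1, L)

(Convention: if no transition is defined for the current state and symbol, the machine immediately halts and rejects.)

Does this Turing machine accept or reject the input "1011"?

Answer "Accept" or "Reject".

Execution trace:
Initial: [s0]1011
Step 1: δ(s0, 1) = (s1, 1, R) → 1[s1]011
Step 2: δ(s1, 0) = (sA, □, L) → [sA]1□11

The machine reaches the accept state sA and halts.

Answer: Accept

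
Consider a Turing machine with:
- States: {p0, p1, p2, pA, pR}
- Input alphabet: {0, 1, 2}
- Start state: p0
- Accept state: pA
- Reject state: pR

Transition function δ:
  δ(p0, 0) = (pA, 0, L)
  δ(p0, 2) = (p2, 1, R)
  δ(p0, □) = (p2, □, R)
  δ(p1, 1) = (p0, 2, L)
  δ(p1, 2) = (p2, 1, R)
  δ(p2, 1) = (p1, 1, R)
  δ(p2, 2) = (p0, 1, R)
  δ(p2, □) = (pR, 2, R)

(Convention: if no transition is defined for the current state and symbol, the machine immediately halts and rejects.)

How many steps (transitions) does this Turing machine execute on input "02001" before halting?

Execution trace:
Initial: [p0]02001
Step 1: δ(p0, 0) = (pA, 0, L) → [pA]□02001

The machine reaches the accept state pA and halts.

The machine executed 1 step before halting.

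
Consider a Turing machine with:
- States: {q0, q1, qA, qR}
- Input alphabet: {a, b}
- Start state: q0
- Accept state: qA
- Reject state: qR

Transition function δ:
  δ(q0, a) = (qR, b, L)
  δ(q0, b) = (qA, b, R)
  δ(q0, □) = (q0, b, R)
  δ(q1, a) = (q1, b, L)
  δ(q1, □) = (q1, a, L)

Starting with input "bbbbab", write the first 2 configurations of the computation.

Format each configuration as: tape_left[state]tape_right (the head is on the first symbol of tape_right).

Transitions applied:
Step 1: δ(q0, b) = (qA, b, R)

The first 2 configurations are:
[q0]bbbbab ⊢ b[qA]bbbab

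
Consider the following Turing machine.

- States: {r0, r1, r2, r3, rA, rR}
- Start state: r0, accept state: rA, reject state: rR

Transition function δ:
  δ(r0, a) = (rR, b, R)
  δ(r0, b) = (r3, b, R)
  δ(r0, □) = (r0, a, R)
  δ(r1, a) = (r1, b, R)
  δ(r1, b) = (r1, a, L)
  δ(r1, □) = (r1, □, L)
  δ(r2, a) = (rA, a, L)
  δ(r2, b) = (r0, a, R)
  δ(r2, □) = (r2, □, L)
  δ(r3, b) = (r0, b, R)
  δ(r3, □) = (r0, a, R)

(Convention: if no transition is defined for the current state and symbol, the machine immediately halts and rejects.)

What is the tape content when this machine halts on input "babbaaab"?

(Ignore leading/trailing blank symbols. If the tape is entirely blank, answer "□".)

Execution trace:
Initial: [r0]babbaaab
Step 1: δ(r0, b) = (r3, b, R) → b[r3]abbaaab

No transition is defined for δ(r3, a). By convention the machine halts and rejects.

Final tape (ignoring leading/trailing blanks): babbaaab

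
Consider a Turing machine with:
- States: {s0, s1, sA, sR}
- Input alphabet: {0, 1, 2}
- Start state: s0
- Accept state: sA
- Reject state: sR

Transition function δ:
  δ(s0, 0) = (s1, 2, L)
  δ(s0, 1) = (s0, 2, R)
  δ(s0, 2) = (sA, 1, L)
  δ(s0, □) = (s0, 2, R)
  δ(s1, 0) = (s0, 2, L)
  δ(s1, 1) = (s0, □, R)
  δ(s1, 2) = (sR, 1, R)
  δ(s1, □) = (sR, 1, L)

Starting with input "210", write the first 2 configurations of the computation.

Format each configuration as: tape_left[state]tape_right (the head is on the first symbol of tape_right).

Transitions applied:
Step 1: δ(s0, 2) = (sA, 1, L)

The first 2 configurations are:
[s0]210 ⊢ [sA]□110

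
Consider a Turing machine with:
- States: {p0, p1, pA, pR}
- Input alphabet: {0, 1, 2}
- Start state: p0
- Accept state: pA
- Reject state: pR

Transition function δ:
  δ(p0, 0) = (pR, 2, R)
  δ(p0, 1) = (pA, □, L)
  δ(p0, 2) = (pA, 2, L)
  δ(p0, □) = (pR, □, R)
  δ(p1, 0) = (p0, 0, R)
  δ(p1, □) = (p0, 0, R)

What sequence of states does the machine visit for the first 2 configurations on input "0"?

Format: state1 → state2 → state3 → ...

Execution trace:
Initial: [p0]0
Step 1: δ(p0, 0) = (pR, 2, R) → 2[pR]□

The machine reaches the reject state pR and halts.

State sequence: p0 → pR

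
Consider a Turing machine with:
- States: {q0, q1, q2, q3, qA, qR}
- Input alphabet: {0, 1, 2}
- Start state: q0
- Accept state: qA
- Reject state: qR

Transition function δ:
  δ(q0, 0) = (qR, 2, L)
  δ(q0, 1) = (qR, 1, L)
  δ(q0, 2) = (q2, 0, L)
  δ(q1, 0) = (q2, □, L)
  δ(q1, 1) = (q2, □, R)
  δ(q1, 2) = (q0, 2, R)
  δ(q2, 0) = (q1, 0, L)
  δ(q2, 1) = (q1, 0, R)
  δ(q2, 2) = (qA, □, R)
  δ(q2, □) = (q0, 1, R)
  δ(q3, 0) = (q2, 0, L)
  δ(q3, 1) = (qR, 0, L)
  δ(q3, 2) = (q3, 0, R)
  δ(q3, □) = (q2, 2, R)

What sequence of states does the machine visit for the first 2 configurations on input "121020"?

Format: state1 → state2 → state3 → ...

Execution trace:
Initial: [q0]121020
Step 1: δ(q0, 1) = (qR, 1, L) → [qR]□121020

The machine reaches the reject state qR and halts.

State sequence: q0 → qR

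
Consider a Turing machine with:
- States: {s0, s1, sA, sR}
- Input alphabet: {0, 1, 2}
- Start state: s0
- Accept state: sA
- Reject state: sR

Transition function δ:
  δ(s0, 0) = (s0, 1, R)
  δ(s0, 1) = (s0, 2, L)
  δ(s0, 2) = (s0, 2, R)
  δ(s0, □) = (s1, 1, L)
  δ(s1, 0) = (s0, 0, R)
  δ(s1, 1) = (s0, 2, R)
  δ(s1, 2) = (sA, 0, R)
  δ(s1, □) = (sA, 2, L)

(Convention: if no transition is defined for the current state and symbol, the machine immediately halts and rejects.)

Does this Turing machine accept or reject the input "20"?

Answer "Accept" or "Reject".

Execution trace:
Initial: [s0]20
Step 1: δ(s0, 2) = (s0, 2, R) → 2[s0]0
Step 2: δ(s0, 0) = (s0, 1, R) → 21[s0]□
Step 3: δ(s0, □) = (s1, 1, L) → 2[s1]11
Step 4: δ(s1, 1) = (s0, 2, R) → 22[s0]1
Step 5: δ(s0, 1) = (s0, 2, L) → 2[s0]22
Step 6: δ(s0, 2) = (s0, 2, R) → 22[s0]2
Step 7: δ(s0, 2) = (s0, 2, R) → 222[s0]□
Step 8: δ(s0, □) = (s1, 1, L) → 22[s1]21
Step 9: δ(s1, 2) = (sA, 0, R) → 220[sA]1

The machine reaches the accept state sA and halts.

Answer: Accept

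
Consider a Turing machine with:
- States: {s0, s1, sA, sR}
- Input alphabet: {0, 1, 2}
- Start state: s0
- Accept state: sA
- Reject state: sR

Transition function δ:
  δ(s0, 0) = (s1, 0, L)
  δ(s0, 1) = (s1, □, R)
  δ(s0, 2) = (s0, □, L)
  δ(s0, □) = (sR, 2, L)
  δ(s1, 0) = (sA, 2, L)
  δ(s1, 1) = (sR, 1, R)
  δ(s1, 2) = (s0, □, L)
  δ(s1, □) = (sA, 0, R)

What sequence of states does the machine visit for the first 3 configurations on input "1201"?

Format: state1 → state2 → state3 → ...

Execution trace:
Initial: [s0]1201
Step 1: δ(s0, 1) = (s1, □, R) → □[s1]201
Step 2: δ(s1, 2) = (s0, □, L) → [s0]□□01

State sequence: s0 → s1 → s0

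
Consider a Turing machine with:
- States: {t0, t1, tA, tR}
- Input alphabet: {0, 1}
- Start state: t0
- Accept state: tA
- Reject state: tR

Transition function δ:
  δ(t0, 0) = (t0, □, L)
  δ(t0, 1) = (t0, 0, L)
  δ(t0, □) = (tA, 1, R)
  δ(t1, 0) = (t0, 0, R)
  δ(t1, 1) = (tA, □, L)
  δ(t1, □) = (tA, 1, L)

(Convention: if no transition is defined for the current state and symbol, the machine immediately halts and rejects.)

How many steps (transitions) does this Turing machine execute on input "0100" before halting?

Execution trace:
Initial: [t0]0100
Step 1: δ(t0, 0) = (t0, □, L) → [t0]□□100
Step 2: δ(t0, □) = (tA, 1, R) → 1[tA]□100

The machine reaches the accept state tA and halts.

The machine executed 2 steps before halting.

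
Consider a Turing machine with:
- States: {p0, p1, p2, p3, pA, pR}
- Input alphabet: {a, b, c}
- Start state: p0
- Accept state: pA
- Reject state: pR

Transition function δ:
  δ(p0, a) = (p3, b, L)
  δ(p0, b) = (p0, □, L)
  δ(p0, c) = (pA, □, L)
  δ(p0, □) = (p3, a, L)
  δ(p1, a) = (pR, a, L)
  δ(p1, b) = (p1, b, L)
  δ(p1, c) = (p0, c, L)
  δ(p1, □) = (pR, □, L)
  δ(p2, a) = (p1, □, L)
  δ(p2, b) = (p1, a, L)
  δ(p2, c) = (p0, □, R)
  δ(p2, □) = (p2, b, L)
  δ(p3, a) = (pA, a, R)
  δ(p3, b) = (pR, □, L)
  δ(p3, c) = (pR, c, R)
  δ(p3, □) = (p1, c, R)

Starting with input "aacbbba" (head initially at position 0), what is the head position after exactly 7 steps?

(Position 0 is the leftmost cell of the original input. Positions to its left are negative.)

Execution trace (head position shown):
Step 0: [p0]aacbbba  (head at position 0)
Step 1: move left → [p3]□bacbbba  (head at position -1)
Step 2: move right → c[p1]bacbbba  (head at position 0)
Step 3: move left → [p1]cbacbbba  (head at position -1)
Step 4: move left → [p0]□cbacbbba  (head at position -2)
Step 5: move left → [p3]□acbacbbba  (head at position -3)
Step 6: move right → c[p1]acbacbbba  (head at position -2)
Step 7: move left → [pR]cacbacbbba  (head at position -3)

After 7 steps, the head is at position -3.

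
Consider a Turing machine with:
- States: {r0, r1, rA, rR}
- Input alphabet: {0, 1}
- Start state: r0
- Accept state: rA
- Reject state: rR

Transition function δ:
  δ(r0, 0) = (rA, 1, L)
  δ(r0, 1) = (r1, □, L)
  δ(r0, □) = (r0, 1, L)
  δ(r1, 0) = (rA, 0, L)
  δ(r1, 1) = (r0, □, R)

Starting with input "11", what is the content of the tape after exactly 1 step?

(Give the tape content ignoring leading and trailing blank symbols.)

Execution trace:
Initial: [r0]11
Step 1: δ(r0, 1) = (r1, □, L) → [r1]□□1

No transition is defined for δ(r1, □). By convention the machine halts and rejects.

After 1 step, the tape (ignoring leading/trailing blanks) is: 1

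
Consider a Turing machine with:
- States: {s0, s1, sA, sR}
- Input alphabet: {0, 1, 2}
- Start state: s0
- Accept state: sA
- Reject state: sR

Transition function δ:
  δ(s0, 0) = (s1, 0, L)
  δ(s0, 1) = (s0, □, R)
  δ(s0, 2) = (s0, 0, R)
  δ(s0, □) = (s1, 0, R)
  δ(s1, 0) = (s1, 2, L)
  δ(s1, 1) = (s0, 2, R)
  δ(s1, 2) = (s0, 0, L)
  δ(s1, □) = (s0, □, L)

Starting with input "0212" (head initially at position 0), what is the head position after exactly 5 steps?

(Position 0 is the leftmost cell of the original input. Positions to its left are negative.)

Execution trace (head position shown):
Step 0: [s0]0212  (head at position 0)
Step 1: move left → [s1]□0212  (head at position -1)
Step 2: move left → [s0]□□0212  (head at position -2)
Step 3: move right → 0[s1]□0212  (head at position -1)
Step 4: move left → [s0]0□0212  (head at position -2)
Step 5: move left → [s1]□0□0212  (head at position -3)

After 5 steps, the head is at position -3.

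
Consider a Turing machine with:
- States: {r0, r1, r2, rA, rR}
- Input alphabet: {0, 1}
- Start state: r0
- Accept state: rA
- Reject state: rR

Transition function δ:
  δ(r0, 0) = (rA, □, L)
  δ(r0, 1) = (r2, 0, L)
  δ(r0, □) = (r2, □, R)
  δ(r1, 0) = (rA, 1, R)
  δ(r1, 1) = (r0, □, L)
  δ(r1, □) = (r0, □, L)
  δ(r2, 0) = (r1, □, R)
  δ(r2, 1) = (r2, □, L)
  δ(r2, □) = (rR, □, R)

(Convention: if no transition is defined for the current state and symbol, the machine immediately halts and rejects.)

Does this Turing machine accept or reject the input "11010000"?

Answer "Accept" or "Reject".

Execution trace:
Initial: [r0]11010000
Step 1: δ(r0, 1) = (r2, 0, L) → [r2]□01010000
Step 2: δ(r2, □) = (rR, □, R) → □[rR]01010000

The machine reaches the reject state rR and halts.

Answer: Reject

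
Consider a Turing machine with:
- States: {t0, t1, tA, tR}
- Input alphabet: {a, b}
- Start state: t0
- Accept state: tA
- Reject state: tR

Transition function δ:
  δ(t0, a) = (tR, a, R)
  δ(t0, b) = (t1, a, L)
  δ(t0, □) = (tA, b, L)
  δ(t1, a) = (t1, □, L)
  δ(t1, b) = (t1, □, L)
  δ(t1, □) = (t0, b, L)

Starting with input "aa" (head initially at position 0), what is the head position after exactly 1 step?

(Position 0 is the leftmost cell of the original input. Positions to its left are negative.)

Execution trace (head position shown):
Step 0: [t0]aa  (head at position 0)
Step 1: move right → a[tR]a  (head at position 1)

After 1 step, the head is at position 1.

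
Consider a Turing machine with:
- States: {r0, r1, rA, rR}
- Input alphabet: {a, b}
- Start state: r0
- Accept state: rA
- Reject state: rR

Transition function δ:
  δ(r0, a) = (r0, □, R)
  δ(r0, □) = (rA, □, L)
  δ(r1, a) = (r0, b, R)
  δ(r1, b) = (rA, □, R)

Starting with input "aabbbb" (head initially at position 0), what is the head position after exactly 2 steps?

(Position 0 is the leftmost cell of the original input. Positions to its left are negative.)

Execution trace (head position shown):
Step 0: [r0]aabbbb  (head at position 0)
Step 1: move right → □[r0]abbbb  (head at position 1)
Step 2: move right → □□[r0]bbbb  (head at position 2)

After 2 steps, the head is at position 2.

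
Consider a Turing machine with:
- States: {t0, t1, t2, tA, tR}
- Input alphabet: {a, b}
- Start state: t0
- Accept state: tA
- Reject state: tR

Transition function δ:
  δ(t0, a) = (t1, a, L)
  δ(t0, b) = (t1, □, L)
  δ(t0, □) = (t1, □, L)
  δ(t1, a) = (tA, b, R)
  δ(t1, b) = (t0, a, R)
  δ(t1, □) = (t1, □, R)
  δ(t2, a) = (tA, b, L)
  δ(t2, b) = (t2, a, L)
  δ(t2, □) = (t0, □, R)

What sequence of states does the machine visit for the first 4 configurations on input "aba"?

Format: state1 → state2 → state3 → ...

Execution trace:
Initial: [t0]aba
Step 1: δ(t0, a) = (t1, a, L) → [t1]□aba
Step 2: δ(t1, □) = (t1, □, R) → □[t1]aba
Step 3: δ(t1, a) = (tA, b, R) → □b[tA]ba

The machine reaches the accept state tA and halts.

State sequence: t0 → t1 → t1 → tA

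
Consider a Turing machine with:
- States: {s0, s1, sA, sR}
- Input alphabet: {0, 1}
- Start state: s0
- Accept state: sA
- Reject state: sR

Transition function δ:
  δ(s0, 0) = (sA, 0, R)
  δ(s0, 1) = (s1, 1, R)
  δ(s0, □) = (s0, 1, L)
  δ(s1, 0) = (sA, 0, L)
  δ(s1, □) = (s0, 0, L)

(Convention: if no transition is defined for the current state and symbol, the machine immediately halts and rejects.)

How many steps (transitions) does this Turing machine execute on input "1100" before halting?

Execution trace:
Initial: [s0]1100
Step 1: δ(s0, 1) = (s1, 1, R) → 1[s1]100

No transition is defined for δ(s1, 1). By convention the machine halts and rejects.

The machine executed 1 step before halting.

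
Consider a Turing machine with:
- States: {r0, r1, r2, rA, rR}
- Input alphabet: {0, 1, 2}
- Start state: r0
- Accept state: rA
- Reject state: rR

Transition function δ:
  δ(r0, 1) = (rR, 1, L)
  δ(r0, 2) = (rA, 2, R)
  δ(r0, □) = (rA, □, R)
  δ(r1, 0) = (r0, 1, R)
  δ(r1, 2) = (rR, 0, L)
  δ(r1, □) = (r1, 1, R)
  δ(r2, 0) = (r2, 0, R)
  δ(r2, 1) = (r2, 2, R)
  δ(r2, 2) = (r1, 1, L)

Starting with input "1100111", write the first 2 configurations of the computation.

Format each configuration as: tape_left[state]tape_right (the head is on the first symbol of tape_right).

Transitions applied:
Step 1: δ(r0, 1) = (rR, 1, L)

The first 2 configurations are:
[r0]1100111 ⊢ [rR]□1100111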